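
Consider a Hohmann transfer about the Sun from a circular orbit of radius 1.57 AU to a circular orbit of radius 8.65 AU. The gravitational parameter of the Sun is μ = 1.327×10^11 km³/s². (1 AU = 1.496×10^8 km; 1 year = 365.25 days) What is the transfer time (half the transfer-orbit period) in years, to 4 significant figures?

In km: r₁ = 1.57 × 1.496×10^8 = 2.34872×10^8 km; r₂ = 8.65 × 1.496×10^8 = 1.29404×10^9 km.
The Hohmann ellipse has a_t = (r₁ + r₂)/2 = 7.64456×10^8 km.
Transfer time t = π√(a_t³/μ) = π√((7.64456×10^8)³ / 1.327×10^11) = 1.8228×10^8 s.
Converting: 1.8228×10^8 s ÷ 3.15576×10^7 s/year (365.25 × 86400) = 5.776 years.

t = 5.776 years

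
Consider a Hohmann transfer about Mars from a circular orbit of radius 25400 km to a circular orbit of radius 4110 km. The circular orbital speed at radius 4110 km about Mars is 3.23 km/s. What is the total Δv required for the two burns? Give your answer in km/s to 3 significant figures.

Δv = 1.62 km/s

From the circular-orbit relation v² = μ/r at r = 4110 km: μ = v²r = (3.23)² × 4110 = 42879.2 km³/s².
Transfer-ellipse semi-major axis a_t = (r₁ + r₂)/2 = (25400 + 4110)/2 = 14755 km.
Circular speed at r₁: v₁ = √(μ/r₁) = √(42879.2/25400) = 1.29929 km/s.
On the transfer ellipse at r₁, v² = μ(2/r − 1/a) gives v_a = √[μ(2/r₁ − 1/a_t)] = 0.685737 km/s.
First burn Δv₁ = |v_a − v₁| = 0.61355 km/s.
Circular speed at r₂: v₂ = √(μ/r₂) = 3.2300 km/s.
Transfer-orbit speed at r₂: v_p = √[μ(2/r₂ − 1/a_t)] = 4.2379 km/s.
Second burn Δv₂ = |v₂ − v_p| = 1.0079 km/s.
Δv = Δv₁ + Δv₂ = 0.61355 + 1.0079 = 1.621 km/s.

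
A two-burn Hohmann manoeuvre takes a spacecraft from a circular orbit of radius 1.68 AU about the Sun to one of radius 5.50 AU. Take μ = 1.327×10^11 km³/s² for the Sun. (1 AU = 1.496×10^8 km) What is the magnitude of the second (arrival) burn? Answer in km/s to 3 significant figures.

Δv₂ = 4.01 km/s

In km: r₁ = 1.68 × 1.496×10^8 = 2.51328×10^8 km; r₂ = 5.50 × 1.496×10^8 = 8.228×10^8 km.
Semi-major axis of the transfer orbit: a_t = (2.51328×10^8 + 8.228×10^8)/2 = 5.37064×10^8 km.
On the circular orbit at r = 8.228×10^8 km, v_c = √(μ/r) = 12.70 km/s.
Transfer-orbit speed at the same r (vis-viva, a = a_t): v_t = √[μ(2/r − 1/a_t)] = 8.688 km/s.
Δv₂ = |v_t − v_c| = |8.688 − 12.70| = 4.012 km/s.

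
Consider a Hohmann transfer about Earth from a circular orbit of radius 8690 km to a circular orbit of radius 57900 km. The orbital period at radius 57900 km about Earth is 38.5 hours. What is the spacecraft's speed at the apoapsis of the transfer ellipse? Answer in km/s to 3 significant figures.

From Kepler's third law T² = 4π²r³/μ at r = 57900 km, T = 38.5 hours = 38.5 × 3600 s = 1.386×10^5 s: μ = 4π²r³/T² = 3.98905×10^5 km³/s².
Semi-major axis of the transfer orbit: a_t = (8690 + 57900)/2 = 33295 km.
At apoapsis, r = 57900 km.
Vis-viva: v = √[μ(2/r − 1/a_t)] = √[3.98905×10^5 × (2/57900 − 1/33295)] = 1.341 km/s.

v = 1.34 km/s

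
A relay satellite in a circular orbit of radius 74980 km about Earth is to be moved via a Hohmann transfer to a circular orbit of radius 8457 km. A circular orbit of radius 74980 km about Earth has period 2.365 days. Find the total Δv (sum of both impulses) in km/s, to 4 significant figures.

From Kepler's third law T² = 4π²r³/μ at r = 74980 km, T = 2.365 days = 2.365 × 86400 s = 2.04336×10^5 s: μ = 4π²r³/T² = 3.98572×10^5 km³/s².
The Hohmann ellipse has a_t = (r₁ + r₂)/2 = 41718.5 km.
Circular speed at r₁: v₁ = √(μ/r₁) = √(3.98572×10^5/74980) = 2.306 km/s.
Transfer-orbit speed at r₁ (v² = μ(2/r − 1/a)): v_a = √[μ(2/r₁ − 1/a_t)] = 1.038 km/s.
First burn Δv₁ = |v_a − v₁| = 1.268 km/s.
Circular speed at r₂: v₂ = √(μ/r₂) = 6.8651 km/s.
Transfer-orbit speed at r₂: v_p = √[μ(2/r₂ − 1/a_t)] = 9.2035 km/s.
Second burn Δv₂ = |v₂ − v_p| = 2.338 km/s.
Total Δv = Δv₁ + Δv₂ = 3.606 km/s.

Δv = 3.606 km/s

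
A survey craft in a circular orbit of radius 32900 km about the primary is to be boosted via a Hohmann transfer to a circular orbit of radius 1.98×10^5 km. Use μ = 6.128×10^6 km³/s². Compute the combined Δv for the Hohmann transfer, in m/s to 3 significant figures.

Δv = 6820 m/s

Transfer-ellipse semi-major axis a_t = (r₁ + r₂)/2 = (32900 + 1.980×10^5)/2 = 1.1545×10^5 km.
At r₁ the circular-orbit speed is v₁ = √(μ/r₁) = 13.6478 km/s.
Transfer-orbit speed at r₁ (vis-viva equation): v_p = √[μ(2/r₁ − 1/a_t)] = 17.8730 km/s.
First burn Δv₁ = |v_p − v₁| = 4.2252 km/s.
Circular speed at r₂: v₂ = √(μ/r₂) = 5.5632 km/s.
Transfer-orbit speed at r₂: v_a = √[μ(2/r₂ − 1/a_t)] = 2.9698 km/s.
Second burn Δv₂ = |v₂ − v_a| = 2.5934 km/s.
Δv = Δv₁ + Δv₂ = 4.2252 + 2.5934 = 6.819 km/s.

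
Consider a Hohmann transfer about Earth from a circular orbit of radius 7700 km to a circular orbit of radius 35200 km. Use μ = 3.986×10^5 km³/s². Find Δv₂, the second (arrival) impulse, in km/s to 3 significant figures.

Semi-major axis of the transfer orbit: a_t = (7700 + 35200)/2 = 21450 km.
Circular speed at r = 35200 km: v_c = √(μ/r) = 3.365 km/s.
Transfer-orbit speed at the same r (vis-viva, a = a_t): v_t = √[μ(2/r − 1/a_t)] = 2.016 km/s.
Δv₂ = |v_t − v_c| = |2.016 − 3.365| = 1.349 km/s.

Δv₂ = 1.35 km/s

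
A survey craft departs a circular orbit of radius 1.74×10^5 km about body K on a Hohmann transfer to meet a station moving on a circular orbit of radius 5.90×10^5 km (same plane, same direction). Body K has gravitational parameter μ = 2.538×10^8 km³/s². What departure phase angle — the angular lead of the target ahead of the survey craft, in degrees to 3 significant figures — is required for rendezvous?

φ = 86.2°

The Hohmann ellipse has a_t = (r₁ + r₂)/2 = 3.820×10^5 km.
Transfer time t = π√(a_t³/μ) = 46559 s.
The target's mean motion on its circular orbit is ω₂ = √(μ/r₂³) = 3.5153×10^-5 rad/s.
Angle swept by the target during transfer: ω₂·t = 1.6367 rad = 93.78°.
The survey craft traverses 180° on the transfer ellipse, so the target must lead by 180° − 93.78° = 86.2°.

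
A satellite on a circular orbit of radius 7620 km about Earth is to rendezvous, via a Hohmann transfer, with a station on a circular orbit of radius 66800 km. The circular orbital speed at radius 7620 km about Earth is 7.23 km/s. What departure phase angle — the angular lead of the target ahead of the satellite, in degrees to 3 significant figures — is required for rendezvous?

φ = 105°

From the circular-orbit relation v² = μ/r at r = 7620 km: μ = v²r = (7.23)² × 7620 = 3.98319×10^5 km³/s².
Semi-major axis of the transfer orbit: a_t = (7620 + 66800)/2 = 37210 km.
Transfer time t = π√(a_t³/μ) = 35730 s.
The target's mean motion on its circular orbit is ω₂ = √(μ/r₂³) = 3.656×10^-5 rad/s.
Angle swept by the target during transfer: ω₂·t = 1.306 rad = 74.83°.
Arrival is 180° from departure on the ellipse, so φ = 180° − 74.83° = 105°.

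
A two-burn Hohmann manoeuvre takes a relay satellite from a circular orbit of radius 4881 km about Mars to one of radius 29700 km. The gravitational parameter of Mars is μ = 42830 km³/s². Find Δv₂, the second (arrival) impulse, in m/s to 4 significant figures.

The Hohmann ellipse has a_t = (r₁ + r₂)/2 = 17290.5 km.
On the circular orbit at r = 29700 km, v_c = √(μ/r) = 1.20087 km/s.
Vis-viva on the transfer ellipse at r = 29700 km gives v_t = √[μ(2/r − 1/a_t)] = 0.638038 km/s.
Δv₂ = |v_t − v_c| = |0.638038 − 1.20087| = 0.5628 km/s.

Δv₂ = 562.8 m/s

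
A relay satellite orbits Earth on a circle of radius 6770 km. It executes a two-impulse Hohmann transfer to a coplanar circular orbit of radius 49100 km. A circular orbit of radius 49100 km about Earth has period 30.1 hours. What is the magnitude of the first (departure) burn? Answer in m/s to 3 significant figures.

From Kepler's third law T² = 4π²r³/μ at r = 49100 km, T = 30.1 hours = 30.1 × 3600 s = 1.0836×10^5 s: μ = 4π²r³/T² = 3.97985×10^5 km³/s².
Transfer-ellipse semi-major axis a_t = (r₁ + r₂)/2 = (6770 + 49100)/2 = 27935 km.
Circular speed at r = 6770 km: v_c = √(μ/r) = 7.6672 km/s.
Vis-viva on the transfer ellipse at r = 6770 km gives v_t = √[μ(2/r − 1/a_t)] = 10.165 km/s.
Δv₁ = |v_t − v_c| = |10.165 − 7.6672| = 2.498 km/s.

Δv₁ = 2500 m/s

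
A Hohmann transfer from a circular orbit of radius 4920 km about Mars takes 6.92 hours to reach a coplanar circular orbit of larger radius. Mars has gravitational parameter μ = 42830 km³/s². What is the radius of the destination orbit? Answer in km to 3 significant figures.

r₂ = 22900 km

Transfer time t = 6.92 hours = 24912 s, and t = π√(a_t³/μ).
So a_t = (μ t²/π²)^(1/3) = (42830 × (24912)² / π²)^(1/3) = 13913 km.
Since a_t = (r₁ + r₂)/2, r₂ = 2a_t − r₁ = 2×13913 − 4920 = 22906 km.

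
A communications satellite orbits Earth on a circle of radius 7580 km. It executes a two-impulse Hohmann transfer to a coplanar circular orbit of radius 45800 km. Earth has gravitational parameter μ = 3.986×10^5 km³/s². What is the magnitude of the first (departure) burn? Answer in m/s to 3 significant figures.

Δv₁ = 2250 m/s

Transfer-ellipse semi-major axis a_t = (r₁ + r₂)/2 = (7580 + 45800)/2 = 26690 km.
On the circular orbit at r = 7580 km, v_c = √(μ/r) = 7.2516 km/s.
Transfer-orbit speed at the same r (vis-viva, a = a_t): v_t = √[μ(2/r − 1/a_t)] = 9.4993 km/s.
Δv₁ = |v_t − v_c| = |9.4993 − 7.2516| = 2.248 km/s.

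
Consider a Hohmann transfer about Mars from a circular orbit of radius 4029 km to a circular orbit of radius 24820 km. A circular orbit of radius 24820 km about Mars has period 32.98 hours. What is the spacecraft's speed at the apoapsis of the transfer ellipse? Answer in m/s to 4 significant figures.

v = 694.2 m/s

From Kepler's third law T² = 4π²r³/μ at r = 24820 km, T = 32.98 hours = 32.98 × 3600 s = 1.18728×10^5 s: μ = 4π²r³/T² = 42821.2 km³/s².
The Hohmann ellipse has a_t = (r₁ + r₂)/2 = 14424.5 km.
At apoapsis, r = 24820 km.
Vis-viva: v = √[μ(2/r − 1/a_t)] = √[42821.2 × (2/24820 − 1/14424.5)] = 0.6942 km/s.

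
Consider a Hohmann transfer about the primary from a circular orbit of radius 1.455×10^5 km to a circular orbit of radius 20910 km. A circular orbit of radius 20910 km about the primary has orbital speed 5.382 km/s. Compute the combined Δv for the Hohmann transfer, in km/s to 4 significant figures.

Δv = 2.753 km/s

From the circular-orbit relation v² = μ/r at r = 20910 km: μ = v²r = (5.382)² × 20910 = 6.05677×10^5 km³/s².
Semi-major axis of the transfer orbit: a_t = (1.455×10^5 + 20910)/2 = 83205 km.
Circular speed at r₁: v₁ = √(μ/r₁) = √(6.05677×10^5/1.455×10^5) = 2.0403 km/s.
On the transfer ellipse at r₁, vis-viva gives v_a = √[μ(2/r₁ − 1/a_t)] = 1.0228 km/s.
First burn Δv₁ = |v_a − v₁| = 1.0175 km/s.
At r₂, v₂ = √(μ/r₂) = 5.3820 km/s.
Transfer-orbit speed at r₂: v_p = √[μ(2/r₂ − 1/a_t)] = 7.1171 km/s.
Second burn Δv₂ = |v₂ − v_p| = 1.7351 km/s.
Total Δv = Δv₁ + Δv₂ = 2.753 km/s.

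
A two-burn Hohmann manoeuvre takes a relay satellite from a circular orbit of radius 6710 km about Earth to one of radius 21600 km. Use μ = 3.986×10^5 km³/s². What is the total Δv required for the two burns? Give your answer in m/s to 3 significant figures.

Δv = 3150 m/s

Transfer-ellipse semi-major axis a_t = (r₁ + r₂)/2 = (6710 + 21600)/2 = 14155 km.
Circular speed at r₁: v₁ = √(μ/r₁) = √(3.986×10^5/6710) = 7.707 km/s.
On the transfer ellipse at r₁, vis-viva equation gives v_p = √[μ(2/r₁ − 1/a_t)] = 9.521 km/s.
First burn Δv₁ = |v_p − v₁| = 1.814 km/s.
Circular speed at r₂: v₂ = √(μ/r₂) = 4.296 km/s.
Transfer-orbit speed at r₂: v_a = √[μ(2/r₂ − 1/a_t)] = 2.958 km/s.
Second burn Δv₂ = |v₂ − v_a| = 1.338 km/s.
Total Δv = Δv₁ + Δv₂ = 3.152 km/s.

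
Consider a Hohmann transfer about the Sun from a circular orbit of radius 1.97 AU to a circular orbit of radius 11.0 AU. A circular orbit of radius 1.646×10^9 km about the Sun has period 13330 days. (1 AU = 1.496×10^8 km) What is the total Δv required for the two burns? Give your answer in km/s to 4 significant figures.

From Kepler's third law T² = 4π²r³/μ at r = 1.646×10^9 km, T = 13330 days = 13330 × 86400 s = 1.151712×10^9 s: μ = 4π²r³/T² = 1.32728×10^11 km³/s².
In km: r₁ = 1.97 × 1.496×10^8 = 2.94712×10^8 km; r₂ = 11.0 × 1.496×10^8 = 1.6456×10^9 km.
Semi-major axis of the transfer orbit: a_t = (2.94712×10^8 + 1.6456×10^9)/2 = 9.70156×10^8 km.
At r₁ the circular-orbit speed is v₁ = √(μ/r₁) = 21.222 km/s.
On the transfer ellipse at r₁, v² = μ(2/r − 1/a) gives v_p = √[μ(2/r₁ − 1/a_t)] = 27.639 km/s.
First burn Δv₁ = |v_p − v₁| = 6.417 km/s.
Circular speed at r₂: v₂ = √(μ/r₂) = 8.981 km/s.
Transfer-orbit speed at r₂: v_a = √[μ(2/r₂ − 1/a_t)] = 4.950 km/s.
Second burn Δv₂ = |v₂ − v_a| = 4.031 km/s.
Total Δv = Δv₁ + Δv₂ = 10.45 km/s.

Δv = 10.45 km/s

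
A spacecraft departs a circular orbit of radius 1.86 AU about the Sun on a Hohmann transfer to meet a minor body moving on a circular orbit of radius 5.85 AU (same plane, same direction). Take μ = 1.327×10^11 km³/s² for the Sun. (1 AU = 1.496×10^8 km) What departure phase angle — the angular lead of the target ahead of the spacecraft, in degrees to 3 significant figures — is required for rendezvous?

In km: r₁ = 1.86 × 1.496×10^8 = 2.78256×10^8 km; r₂ = 5.85 × 1.496×10^8 = 8.7516×10^8 km.
The Hohmann ellipse has a_t = (r₁ + r₂)/2 = 5.76708×10^8 km.
Transfer time t = π√(a_t³/μ) = 1.19440×10^8 s.
The target's mean motion on its circular orbit is ω₂ = √(μ/r₂³) = 1.40703×10^-8 rad/s.
Angle swept by the target during transfer: ω₂·t = 1.6806 rad = 96.29°.
Arrival is 180° from departure on the ellipse, so φ = 180° − 96.29° = 83.7°.

φ = 83.7°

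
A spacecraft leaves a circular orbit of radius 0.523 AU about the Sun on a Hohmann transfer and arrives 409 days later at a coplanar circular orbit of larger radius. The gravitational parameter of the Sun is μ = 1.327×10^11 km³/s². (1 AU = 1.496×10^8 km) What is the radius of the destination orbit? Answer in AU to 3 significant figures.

In km: r₁ = 0.523 × 1.496×10^8 = 7.82408×10^7 km.
Transfer time t = 409 days = 3.53376×10^7 s, and t = π√(a_t³/μ).
So a_t = (μ t²/π²)^(1/3) = (1.327×10^11 × (3.53376×10^7)² / π²)^(1/3) = 2.5606×10^8 km.
Since a_t = (r₁ + r₂)/2, r₂ = 2a_t − r₁ = 2×2.5606×10^8 − 7.82408×10^7 = 4.338792×10^8 km.
In AU: r₂ = 4.338792×10^8 / 1.496×10^8 = 2.90 AU.

r₂ = 2.90 AU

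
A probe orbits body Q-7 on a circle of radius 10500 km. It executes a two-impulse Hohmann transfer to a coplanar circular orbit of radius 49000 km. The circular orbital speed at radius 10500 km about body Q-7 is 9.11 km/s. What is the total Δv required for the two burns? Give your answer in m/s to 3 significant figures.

Δv = 4290 m/s

From the circular-orbit relation v² = μ/r at r = 10500 km: μ = v²r = (9.11)² × 10500 = 8.71417×10^5 km³/s².
The Hohmann ellipse has a_t = (r₁ + r₂)/2 = 29750 km.
At r₁ the circular-orbit speed is v₁ = √(μ/r₁) = 9.11000 km/s.
On the transfer ellipse at r₁, v² = μ(2/r − 1/a) gives v_p = √[μ(2/r₁ − 1/a_t)] = 11.6916 km/s.
First burn Δv₁ = |v_p − v₁| = 2.5816 km/s.
Circular speed at r₂: v₂ = √(μ/r₂) = 4.2171 km/s.
Transfer-orbit speed at r₂: v_a = √[μ(2/r₂ − 1/a_t)] = 2.5053 km/s.
Second burn Δv₂ = |v₂ − v_a| = 1.7118 km/s.
Total Δv = Δv₁ + Δv₂ = 4.293 km/s.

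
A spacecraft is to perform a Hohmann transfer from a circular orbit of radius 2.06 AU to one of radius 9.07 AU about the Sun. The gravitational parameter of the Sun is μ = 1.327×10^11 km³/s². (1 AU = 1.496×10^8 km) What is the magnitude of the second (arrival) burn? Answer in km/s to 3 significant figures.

Δv₂ = 3.87 km/s

In km: r₁ = 2.06 × 1.496×10^8 = 3.08176×10^8 km; r₂ = 9.07 × 1.496×10^8 = 1.356872×10^9 km.
Transfer-ellipse semi-major axis a_t = (r₁ + r₂)/2 = (3.08176×10^8 + 1.356872×10^9)/2 = 8.32524×10^8 km.
On the circular orbit at r = 1.356872×10^9 km, v_c = √(μ/r) = 9.889 km/s.
Vis-viva on the transfer ellipse at r = 1.356872×10^9 km gives v_t = √[μ(2/r − 1/a_t)] = 6.017 km/s.
Δv₂ = |v_t − v_c| = |6.017 − 9.889| = 3.872 km/s.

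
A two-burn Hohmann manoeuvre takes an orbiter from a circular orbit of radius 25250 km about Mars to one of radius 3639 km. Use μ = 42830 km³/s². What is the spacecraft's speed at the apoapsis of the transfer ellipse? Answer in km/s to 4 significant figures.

The Hohmann ellipse has a_t = (r₁ + r₂)/2 = 14444.5 km.
At apoapsis, r = 25250 km.
Applying v² = μ(2/r − 1/a_t): v = 0.6537 km/s.

v = 0.6537 km/s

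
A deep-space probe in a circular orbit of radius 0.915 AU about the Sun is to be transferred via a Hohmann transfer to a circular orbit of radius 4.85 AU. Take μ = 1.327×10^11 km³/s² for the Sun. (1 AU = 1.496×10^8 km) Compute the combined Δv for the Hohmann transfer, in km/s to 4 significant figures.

In km: r₁ = 0.915 × 1.496×10^8 = 1.36884×10^8 km; r₂ = 4.85 × 1.496×10^8 = 7.2556×10^8 km.
Transfer-ellipse semi-major axis a_t = (r₁ + r₂)/2 = (1.36884×10^8 + 7.2556×10^8)/2 = 4.31222×10^8 km.
Circular speed at r₁: v₁ = √(μ/r₁) = √(1.327×10^11/1.36884×10^8) = 31.1357 km/s.
Transfer-orbit speed at r₁ (v² = μ(2/r − 1/a)): v_p = √[μ(2/r₁ − 1/a_t)] = 40.3873 km/s.
First burn Δv₁ = |v_p − v₁| = 9.252 km/s.
Circular speed at r₂: v₂ = √(μ/r₂) = 13.5238 km/s.
Transfer-orbit speed at r₂: v_a = √[μ(2/r₂ − 1/a_t)] = 7.61947 km/s.
Second burn Δv₂ = |v₂ − v_a| = 5.904 km/s.
Δv = Δv₁ + Δv₂ = 9.252 + 5.904 = 15.16 km/s.

Δv = 15.16 km/s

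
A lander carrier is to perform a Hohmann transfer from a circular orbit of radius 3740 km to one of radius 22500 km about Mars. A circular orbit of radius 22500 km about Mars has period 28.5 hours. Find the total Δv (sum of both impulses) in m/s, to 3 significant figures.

From Kepler's third law T² = 4π²r³/μ at r = 22500 km, T = 28.5 hours = 28.5 × 3600 s = 1.026×10^5 s: μ = 4π²r³/T² = 42718.2 km³/s².
The Hohmann ellipse has a_t = (r₁ + r₂)/2 = 13120 km.
At r₁ the circular-orbit speed is v₁ = √(μ/r₁) = 3.380 km/s.
On the transfer ellipse at r₁, vis-viva equation gives v_p = √[μ(2/r₁ − 1/a_t)] = 4.426 km/s.
First burn Δv₁ = |v_p − v₁| = 1.046 km/s.
At r₂, v₂ = √(μ/r₂) = 1.3779 km/s.
Transfer-orbit speed at r₂: v_a = √[μ(2/r₂ − 1/a_t)] = 0.73567 km/s.
Second burn Δv₂ = |v₂ − v_a| = 0.6422 km/s.
Total Δv = Δv₁ + Δv₂ = 1.688 km/s.

Δv = 1690 m/s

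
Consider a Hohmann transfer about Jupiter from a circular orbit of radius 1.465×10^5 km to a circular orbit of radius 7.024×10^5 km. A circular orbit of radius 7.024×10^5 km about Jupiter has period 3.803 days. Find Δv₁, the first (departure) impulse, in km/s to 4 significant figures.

From Kepler's third law T² = 4π²r³/μ at r = 7.024×10^5 km, T = 3.803 days = 3.803 × 86400 s = 3.285792×10^5 s: μ = 4π²r³/T² = 1.26716×10^8 km³/s².
The Hohmann ellipse has a_t = (r₁ + r₂)/2 = 4.2445×10^5 km.
On the circular orbit at r = 1.465×10^5 km, v_c = √(μ/r) = 29.4102 km/s.
Transfer-orbit speed at the same r (vis-viva, a = a_t): v_t = √[μ(2/r − 1/a_t)] = 37.8335 km/s.
Δv₁ = |v_t − v_c| = |37.8335 − 29.4102| = 8.423 km/s.

Δv₁ = 8.423 km/s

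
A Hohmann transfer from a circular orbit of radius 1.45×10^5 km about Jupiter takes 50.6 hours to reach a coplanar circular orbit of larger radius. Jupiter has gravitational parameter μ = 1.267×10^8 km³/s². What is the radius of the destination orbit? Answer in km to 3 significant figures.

Transfer time t = 50.6 hours = 1.8216×10^5 s, and t = π√(a_t³/μ).
So a_t = (μ t²/π²)^(1/3) = (1.267×10^8 × (1.8216×10^5)² / π²)^(1/3) = 7.5242×10^5 km.
Since a_t = (r₁ + r₂)/2, r₂ = 2a_t − r₁ = 2×7.5242×10^5 − 1.450×10^5 = 1.35984×10^6 km.

r₂ = 1.36×10^6 km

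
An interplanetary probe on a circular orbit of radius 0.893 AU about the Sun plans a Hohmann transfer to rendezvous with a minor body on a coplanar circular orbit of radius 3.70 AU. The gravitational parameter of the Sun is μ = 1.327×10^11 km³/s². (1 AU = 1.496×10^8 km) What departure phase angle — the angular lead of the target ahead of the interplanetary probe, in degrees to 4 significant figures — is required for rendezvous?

φ = 91.98°

In km: r₁ = 0.893 × 1.496×10^8 = 1.335928×10^8 km; r₂ = 3.70 × 1.496×10^8 = 5.5352×10^8 km.
Semi-major axis of the transfer orbit: a_t = (1.335928×10^8 + 5.5352×10^8)/2 = 3.435564×10^8 km.
Transfer time t = π√(a_t³/μ) = 5.4918×10^7 s.
The target's mean motion on its circular orbit is ω₂ = √(μ/r₂³) = 2.7973×10^-8 rad/s.
Angle swept by the target during transfer: ω₂·t = 1.5362 rad = 88.02°.
The interplanetary probe traverses 180° on the transfer ellipse, so the target must lead by 180° − 88.02° = 91.98°.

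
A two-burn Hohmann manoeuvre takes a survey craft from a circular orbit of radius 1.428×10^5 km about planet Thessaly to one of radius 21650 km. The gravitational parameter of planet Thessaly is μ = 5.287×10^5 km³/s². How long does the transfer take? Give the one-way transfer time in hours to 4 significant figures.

The Hohmann ellipse has a_t = (r₁ + r₂)/2 = 82225 km.
Transfer time t = π√(a_t³/μ) = π√((82225)³ / 5.287×10^5) = 1.0187×10^5 s.
Converting: 1.0187×10^5 s ÷ 3600 s/hour = 28.30 hours.

t = 28.30 hours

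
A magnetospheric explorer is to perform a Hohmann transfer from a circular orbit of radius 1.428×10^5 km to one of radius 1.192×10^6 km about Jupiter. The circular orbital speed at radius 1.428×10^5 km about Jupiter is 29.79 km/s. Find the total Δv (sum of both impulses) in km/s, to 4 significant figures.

Δv = 15.56 km/s

From the circular-orbit relation v² = μ/r at r = 1.428×10^5 km: μ = v²r = (29.79)² × 1.428×10^5 = 1.26727×10^8 km³/s².
Semi-major axis of the transfer orbit: a_t = (1.428×10^5 + 1.192×10^6)/2 = 6.674×10^5 km.
Circular speed at r₁: v₁ = √(μ/r₁) = √(1.26727×10^8/1.428×10^5) = 29.79 km/s.
On the transfer ellipse at r₁, vis-viva equation gives v_p = √[μ(2/r₁ − 1/a_t)] = 39.81 km/s.
First burn Δv₁ = |v_p − v₁| = 10.02 km/s.
Circular speed at r₂: v₂ = √(μ/r₂) = 10.31 km/s.
Transfer-orbit speed at r₂: v_a = √[μ(2/r₂ − 1/a_t)] = 4.769 km/s.
Second burn Δv₂ = |v₂ − v_a| = 5.541 km/s.
Total Δv = Δv₁ + Δv₂ = 15.56 km/s.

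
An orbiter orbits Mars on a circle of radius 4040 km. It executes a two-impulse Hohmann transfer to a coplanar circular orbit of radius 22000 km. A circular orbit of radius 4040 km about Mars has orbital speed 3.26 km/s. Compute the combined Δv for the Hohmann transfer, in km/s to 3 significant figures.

From the circular-orbit relation v² = μ/r at r = 4040 km: μ = v²r = (3.26)² × 4040 = 42935.5 km³/s².
Semi-major axis of the transfer orbit: a_t = (4040 + 22000)/2 = 13020 km.
At r₁ the circular-orbit speed is v₁ = √(μ/r₁) = 3.2600 km/s.
On the transfer ellipse at r₁, vis-viva gives v_p = √[μ(2/r₁ − 1/a_t)] = 4.2376 km/s.
First burn Δv₁ = |v_p − v₁| = 0.9776 km/s.
At r₂, v₂ = √(μ/r₂) = 1.397 km/s.
Transfer-orbit speed at r₂: v_a = √[μ(2/r₂ − 1/a_t)] = 0.7782 km/s.
Second burn Δv₂ = |v₂ − v_a| = 0.6188 km/s.
Δv = Δv₁ + Δv₂ = 0.9776 + 0.6188 = 1.596 km/s.

Δv = 1.60 km/s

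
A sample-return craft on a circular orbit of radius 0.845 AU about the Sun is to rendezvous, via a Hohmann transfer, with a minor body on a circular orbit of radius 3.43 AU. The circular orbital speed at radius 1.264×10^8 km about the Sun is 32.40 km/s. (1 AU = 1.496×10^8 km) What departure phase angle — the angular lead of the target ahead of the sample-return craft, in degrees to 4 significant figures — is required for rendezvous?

From the circular-orbit relation v² = μ/r at r = 1.264×10^8 km: μ = v²r = (32.40)² × 1.264×10^8 = 1.32690×10^11 km³/s².
In km: r₁ = 0.845 × 1.496×10^8 = 1.26412×10^8 km; r₂ = 3.43 × 1.496×10^8 = 5.13128×10^8 km.
Semi-major axis of the transfer orbit: a_t = (1.26412×10^8 + 5.13128×10^8)/2 = 3.1977×10^8 km.
Transfer time t = π√(a_t³/μ) = 4.9316×10^7 s.
The target's mean motion on its circular orbit is ω₂ = √(μ/r₂³) = 3.1339×10^-8 rad/s.
Angle swept by the target during transfer: ω₂·t = 1.5455 rad = 88.55°.
The sample-return craft traverses 180° on the transfer ellipse, so the target must lead by 180° − 88.55° = 91.45°.

φ = 91.45°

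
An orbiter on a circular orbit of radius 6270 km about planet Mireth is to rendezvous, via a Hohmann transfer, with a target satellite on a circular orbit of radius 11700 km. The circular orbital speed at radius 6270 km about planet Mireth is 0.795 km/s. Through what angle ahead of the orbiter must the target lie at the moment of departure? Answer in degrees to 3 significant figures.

φ = 58.9°

From the circular-orbit relation v² = μ/r at r = 6270 km: μ = v²r = (0.795)² × 6270 = 3962.80 km³/s².
Transfer-ellipse semi-major axis a_t = (r₁ + r₂)/2 = (6270 + 11700)/2 = 8985 km.
The half-period of the transfer ellipse is t = π√(a_t³/μ) = 42500 s.
The target's mean motion on its circular orbit is ω₂ = √(μ/r₂³) = 4.974×10^-5 rad/s.
Angle swept by the target during transfer: ω₂·t = 2.114 rad = 121.1°.
The orbiter traverses 180° on the transfer ellipse, so the target must lead by 180° − 121.1° = 58.9°.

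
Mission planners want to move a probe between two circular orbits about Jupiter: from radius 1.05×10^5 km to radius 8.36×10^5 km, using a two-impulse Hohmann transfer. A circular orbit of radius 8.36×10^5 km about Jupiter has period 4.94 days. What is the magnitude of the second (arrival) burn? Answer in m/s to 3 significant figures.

Δv₂ = 6490 m/s

From Kepler's third law T² = 4π²r³/μ at r = 8.36×10^5 km, T = 4.94 days = 4.94 × 86400 s = 4.26816×10^5 s: μ = 4π²r³/T² = 1.26619×10^8 km³/s².
The Hohmann ellipse has a_t = (r₁ + r₂)/2 = 4.705×10^5 km.
On the circular orbit at r = 8.360×10^5 km, v_c = √(μ/r) = 12.307 km/s.
Vis-viva on the transfer ellipse at r = 8.360×10^5 km gives v_t = √[μ(2/r − 1/a_t)] = 5.8138 km/s.
Δv₂ = |v_t − v_c| = |5.8138 − 12.307| = 6.493 km/s.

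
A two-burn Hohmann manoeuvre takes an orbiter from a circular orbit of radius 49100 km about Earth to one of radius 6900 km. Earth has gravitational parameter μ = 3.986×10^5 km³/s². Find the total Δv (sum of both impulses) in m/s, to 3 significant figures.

Δv = 3900 m/s

Transfer-ellipse semi-major axis a_t = (r₁ + r₂)/2 = (49100 + 6900)/2 = 28000 km.
Circular speed at r₁: v₁ = √(μ/r₁) = √(3.986×10^5/49100) = 2.849 km/s.
Transfer-orbit speed at r₁ (vis-viva equation): v_a = √[μ(2/r₁ − 1/a_t)] = 1.414 km/s.
First burn Δv₁ = |v_a − v₁| = 1.435 km/s.
Circular speed at r₂: v₂ = √(μ/r₂) = 7.60053 km/s.
Transfer-orbit speed at r₂: v_p = √[μ(2/r₂ − 1/a_t)] = 10.0648 km/s.
Second burn Δv₂ = |v₂ − v_p| = 2.464 km/s.
Δv = Δv₁ + Δv₂ = 1.435 + 2.464 = 3.899 km/s.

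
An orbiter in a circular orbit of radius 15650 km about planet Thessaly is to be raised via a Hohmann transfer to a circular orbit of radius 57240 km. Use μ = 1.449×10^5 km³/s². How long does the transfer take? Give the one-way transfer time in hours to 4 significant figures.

Transfer-ellipse semi-major axis a_t = (r₁ + r₂)/2 = (15650 + 57240)/2 = 36445 km.
Transfer time t = π√(a_t³/μ) = π√((36445)³ / 1.449×10^5) = 57420 s.
Converting: 57420 s ÷ 3600 s/hour = 15.95 hours.

t = 15.95 hours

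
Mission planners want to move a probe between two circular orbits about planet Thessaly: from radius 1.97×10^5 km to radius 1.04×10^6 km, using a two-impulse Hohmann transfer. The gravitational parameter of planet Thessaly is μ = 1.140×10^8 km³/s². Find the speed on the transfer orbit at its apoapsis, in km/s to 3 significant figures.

v = 5.91 km/s

Transfer-ellipse semi-major axis a_t = (r₁ + r₂)/2 = (1.970×10^5 + 1.040×10^6)/2 = 6.185×10^5 km.
At apoapsis, r = 1.040×10^6 km.
Applying v² = μ(2/r − 1/a_t): v = 5.909 km/s.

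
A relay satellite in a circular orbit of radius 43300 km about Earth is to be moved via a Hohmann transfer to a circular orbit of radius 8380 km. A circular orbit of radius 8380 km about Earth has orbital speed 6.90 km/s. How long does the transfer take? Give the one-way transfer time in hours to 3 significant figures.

t = 5.74 hours

From the circular-orbit relation v² = μ/r at r = 8380 km: μ = v²r = (6.90)² × 8380 = 3.98972×10^5 km³/s².
Transfer-ellipse semi-major axis a_t = (r₁ + r₂)/2 = (43300 + 8380)/2 = 25840 km.
Half the transfer-orbit period gives t = π√(a_t³/μ) = 20660 s.
Converting: 20660 s ÷ 3600 s/hour = 5.74 hours.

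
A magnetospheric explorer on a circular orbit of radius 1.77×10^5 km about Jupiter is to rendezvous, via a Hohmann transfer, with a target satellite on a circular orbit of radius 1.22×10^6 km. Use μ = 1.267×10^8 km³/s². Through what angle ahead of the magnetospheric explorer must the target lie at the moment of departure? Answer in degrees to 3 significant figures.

Semi-major axis of the transfer orbit: a_t = (1.770×10^5 + 1.220×10^6)/2 = 6.985×10^5 km.
The half-period of the transfer ellipse is t = π√(a_t³/μ) = 1.629×10^5 s.
The target's mean motion on its circular orbit is ω₂ = √(μ/r₂³) = 8.353×10^-6 rad/s.
Angle swept by the target during transfer: ω₂·t = 1.361 rad = 77.98°.
Arrival is 180° from departure on the ellipse, so φ = 180° − 77.98° = 102°.

φ = 102°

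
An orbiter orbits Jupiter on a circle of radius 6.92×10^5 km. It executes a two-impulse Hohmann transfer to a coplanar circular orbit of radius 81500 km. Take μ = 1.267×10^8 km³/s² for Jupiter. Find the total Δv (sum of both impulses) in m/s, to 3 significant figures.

The Hohmann ellipse has a_t = (r₁ + r₂)/2 = 3.8675×10^5 km.
Circular speed at r₁: v₁ = √(μ/r₁) = √(1.267×10^8/6.920×10^5) = 13.5312 km/s.
Transfer-orbit speed at r₁ (vis-viva): v_a = √[μ(2/r₁ − 1/a_t)] = 6.21153 km/s.
First burn Δv₁ = |v_a − v₁| = 7.320 km/s.
At r₂, v₂ = √(μ/r₂) = 39.43 km/s.
Transfer-orbit speed at r₂: v_p = √[μ(2/r₂ − 1/a_t)] = 52.74 km/s.
Second burn Δv₂ = |v₂ − v_p| = 13.31 km/s.
Δv = Δv₁ + Δv₂ = 7.320 + 13.31 = 20.63 km/s.

Δv = 20600 m/s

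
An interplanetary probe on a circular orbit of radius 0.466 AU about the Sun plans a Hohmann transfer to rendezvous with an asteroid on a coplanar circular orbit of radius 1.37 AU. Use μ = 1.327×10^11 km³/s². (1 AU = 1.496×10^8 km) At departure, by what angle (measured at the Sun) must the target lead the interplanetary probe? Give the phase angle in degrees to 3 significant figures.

In km: r₁ = 0.466 × 1.496×10^8 = 6.97136×10^7 km; r₂ = 1.37 × 1.496×10^8 = 2.04952×10^8 km.
Transfer-ellipse semi-major axis a_t = (r₁ + r₂)/2 = (6.97136×10^7 + 2.04952×10^8)/2 = 1.373328×10^8 km.
The half-period of the transfer ellipse is t = π√(a_t³/μ) = 1.3880×10^7 s.
The target's mean motion on its circular orbit is ω₂ = √(μ/r₂³) = 1.2415×10^-7 rad/s.
Angle swept by the target during transfer: ω₂·t = 1.7232 rad = 98.73°.
The interplanetary probe traverses 180° on the transfer ellipse, so the target must lead by 180° − 98.73° = 81.3°.

φ = 81.3°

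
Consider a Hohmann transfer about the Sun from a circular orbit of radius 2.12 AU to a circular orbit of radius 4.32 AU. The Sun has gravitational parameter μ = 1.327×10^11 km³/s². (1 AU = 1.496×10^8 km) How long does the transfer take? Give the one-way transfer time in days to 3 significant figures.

t = 1060 days

In km: r₁ = 2.12 × 1.496×10^8 = 3.17152×10^8 km; r₂ = 4.32 × 1.496×10^8 = 6.46272×10^8 km.
Transfer-ellipse semi-major axis a_t = (r₁ + r₂)/2 = (3.17152×10^8 + 6.46272×10^8)/2 = 4.81712×10^8 km.
Half the transfer-orbit period gives t = π√(a_t³/μ) = 9.118×10^7 s.
Converting: 9.118×10^7 s ÷ 86400 s/day = 1060 days.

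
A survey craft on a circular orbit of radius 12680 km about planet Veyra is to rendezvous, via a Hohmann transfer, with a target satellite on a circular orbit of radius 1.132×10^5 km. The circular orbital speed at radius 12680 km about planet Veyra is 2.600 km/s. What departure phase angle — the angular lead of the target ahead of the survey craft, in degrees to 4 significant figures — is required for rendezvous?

φ = 105.4°

From the circular-orbit relation v² = μ/r at r = 12680 km: μ = v²r = (2.600)² × 12680 = 85716.8 km³/s².
The Hohmann ellipse has a_t = (r₁ + r₂)/2 = 62940 km.
Transfer time t = π√(a_t³/μ) = 1.6944×10^5 s.
The target's mean motion on its circular orbit is ω₂ = √(μ/r₂³) = 7.6871×10^-6 rad/s.
Angle swept by the target during transfer: ω₂·t = 1.3025 rad = 74.63°.
The survey craft traverses 180° on the transfer ellipse, so the target must lead by 180° − 74.63° = 105.4°.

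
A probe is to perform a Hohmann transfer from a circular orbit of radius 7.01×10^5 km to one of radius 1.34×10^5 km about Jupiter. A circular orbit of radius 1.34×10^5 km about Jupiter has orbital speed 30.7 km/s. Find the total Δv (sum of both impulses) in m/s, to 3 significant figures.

From the circular-orbit relation v² = μ/r at r = 1.34×10^5 km: μ = v²r = (30.7)² × 1.34×10^5 = 1.26294×10^8 km³/s².
Transfer-ellipse semi-major axis a_t = (r₁ + r₂)/2 = (7.010×10^5 + 1.340×10^5)/2 = 4.175×10^5 km.
At r₁ the circular-orbit speed is v₁ = √(μ/r₁) = 13.422 km/s.
Transfer-orbit speed at r₁ (vis-viva equation): v_a = √[μ(2/r₁ − 1/a_t)] = 7.6042 km/s.
First burn Δv₁ = |v_a − v₁| = 5.818 km/s.
Circular speed at r₂: v₂ = √(μ/r₂) = 30.70 km/s.
Transfer-orbit speed at r₂: v_p = √[μ(2/r₂ − 1/a_t)] = 39.78 km/s.
Second burn Δv₂ = |v₂ − v_p| = 9.080 km/s.
Total Δv = Δv₁ + Δv₂ = 14.90 km/s.

Δv = 14900 m/s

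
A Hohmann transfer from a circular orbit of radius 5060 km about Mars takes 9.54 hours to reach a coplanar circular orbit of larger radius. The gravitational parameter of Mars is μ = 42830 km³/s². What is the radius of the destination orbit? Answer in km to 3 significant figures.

r₂ = 29400 km

Transfer time t = 9.54 hours = 34344 s, and t = π√(a_t³/μ).
So a_t = (μ t²/π²)^(1/3) = (42830 × (34344)² / π²)^(1/3) = 17234 km.
Since a_t = (r₁ + r₂)/2, r₂ = 2a_t − r₁ = 2×17234 − 5060 = 29408 km.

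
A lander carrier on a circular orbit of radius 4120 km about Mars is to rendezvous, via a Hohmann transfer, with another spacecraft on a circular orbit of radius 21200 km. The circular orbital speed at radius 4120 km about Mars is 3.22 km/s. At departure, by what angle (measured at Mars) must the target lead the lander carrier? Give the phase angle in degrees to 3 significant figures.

From the circular-orbit relation v² = μ/r at r = 4120 km: μ = v²r = (3.22)² × 4120 = 42717.8 km³/s².
The Hohmann ellipse has a_t = (r₁ + r₂)/2 = 12660 km.
The half-period of the transfer ellipse is t = π√(a_t³/μ) = 21652 s.
The target's mean motion on its circular orbit is ω₂ = √(μ/r₂³) = 6.6958×10^-5 rad/s.
Angle swept by the target during transfer: ω₂·t = 1.4498 rad = 83.07°.
The lander carrier traverses 180° on the transfer ellipse, so the target must lead by 180° − 83.07° = 96.9°.

φ = 96.9°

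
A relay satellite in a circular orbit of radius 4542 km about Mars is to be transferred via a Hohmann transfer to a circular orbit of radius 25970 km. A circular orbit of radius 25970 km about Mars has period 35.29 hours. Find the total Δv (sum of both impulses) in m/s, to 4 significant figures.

From Kepler's third law T² = 4π²r³/μ at r = 25970 km, T = 35.29 hours = 35.29 × 3600 s = 1.27044×10^5 s: μ = 4π²r³/T² = 42841.8 km³/s².
Transfer-ellipse semi-major axis a_t = (r₁ + r₂)/2 = (4542 + 25970)/2 = 15256 km.
At r₁ the circular-orbit speed is v₁ = √(μ/r₁) = 3.071214 km/s.
Transfer-orbit speed at r₁ (v² = μ(2/r − 1/a)): v_p = √[μ(2/r₁ − 1/a_t)] = 4.007059 km/s.
First burn Δv₁ = |v_p − v₁| = 0.9358 km/s.
Circular speed at r₂: v₂ = √(μ/r₂) = 1.2844 km/s.
Transfer-orbit speed at r₂: v_a = √[μ(2/r₂ − 1/a_t)] = 0.70081 km/s.
Second burn Δv₂ = |v₂ − v_a| = 0.5836 km/s.
Total Δv = Δv₁ + Δv₂ = 1.519 km/s.

Δv = 1519 m/s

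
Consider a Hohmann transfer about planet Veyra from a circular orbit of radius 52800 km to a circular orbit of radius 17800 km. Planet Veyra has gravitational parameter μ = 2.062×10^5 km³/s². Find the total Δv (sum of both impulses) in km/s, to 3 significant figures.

Δv = 1.33 km/s

The Hohmann ellipse has a_t = (r₁ + r₂)/2 = 35300 km.
Circular speed at r₁: v₁ = √(μ/r₁) = √(2.062×10^5/52800) = 1.9762 km/s.
Transfer-orbit speed at r₁ (vis-viva equation): v_a = √[μ(2/r₁ − 1/a_t)] = 1.4033 km/s.
First burn Δv₁ = |v_a − v₁| = 0.5729 km/s.
Circular speed at r₂: v₂ = √(μ/r₂) = 3.404 km/s.
Transfer-orbit speed at r₂: v_p = √[μ(2/r₂ − 1/a_t)] = 4.163 km/s.
Second burn Δv₂ = |v₂ − v_p| = 0.7590 km/s.
Δv = Δv₁ + Δv₂ = 0.5729 + 0.7590 = 1.332 km/s.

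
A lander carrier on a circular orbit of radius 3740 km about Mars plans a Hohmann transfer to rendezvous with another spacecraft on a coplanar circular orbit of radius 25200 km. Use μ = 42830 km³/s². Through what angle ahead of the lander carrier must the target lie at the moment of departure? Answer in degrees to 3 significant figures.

φ = 102°

Transfer-ellipse semi-major axis a_t = (r₁ + r₂)/2 = (3740 + 25200)/2 = 14470 km.
The half-period of the transfer ellipse is t = π√(a_t³/μ) = 26420 s.
Target angular speed ω₂ = √(μ/r₂³) = 5.173×10^-5 rad/s.
Angle swept by the target during transfer: ω₂·t = 1.367 rad = 78.32°.
Arrival is 180° from departure on the ellipse, so φ = 180° − 78.32° = 102°.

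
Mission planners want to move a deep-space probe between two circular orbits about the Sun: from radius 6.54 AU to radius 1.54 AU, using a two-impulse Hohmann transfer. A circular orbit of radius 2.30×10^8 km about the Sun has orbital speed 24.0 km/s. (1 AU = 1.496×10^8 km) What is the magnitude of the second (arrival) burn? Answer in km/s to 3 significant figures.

Δv₂ = 6.53 km/s

From the circular-orbit relation v² = μ/r at r = 2.30×10^8 km: μ = v²r = (24.0)² × 2.30×10^8 = 1.32480×10^11 km³/s².
In km: r₁ = 6.54 × 1.496×10^8 = 9.78384×10^8 km; r₂ = 1.54 × 1.496×10^8 = 2.30384×10^8 km.
The Hohmann ellipse has a_t = (r₁ + r₂)/2 = 6.04384×10^8 km.
Circular speed at r = 2.30384×10^8 km: v_c = √(μ/r) = 23.98 km/s.
Transfer-orbit speed at the same r (vis-viva, a = a_t): v_t = √[μ(2/r − 1/a_t)] = 30.51 km/s.
Δv₂ = |v_t − v_c| = |30.51 − 23.98| = 6.530 km/s.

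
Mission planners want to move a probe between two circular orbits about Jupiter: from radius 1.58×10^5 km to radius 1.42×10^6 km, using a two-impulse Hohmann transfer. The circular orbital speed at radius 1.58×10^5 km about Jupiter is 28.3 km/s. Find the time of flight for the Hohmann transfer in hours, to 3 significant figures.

From the circular-orbit relation v² = μ/r at r = 1.58×10^5 km: μ = v²r = (28.3)² × 1.58×10^5 = 1.26541×10^8 km³/s².
The Hohmann ellipse has a_t = (r₁ + r₂)/2 = 7.890×10^5 km.
Half the transfer-orbit period gives t = π√(a_t³/μ) = 1.957×10^5 s.
Converting: 1.957×10^5 s ÷ 3600 s/hour = 54.4 hours.

t = 54.4 hours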